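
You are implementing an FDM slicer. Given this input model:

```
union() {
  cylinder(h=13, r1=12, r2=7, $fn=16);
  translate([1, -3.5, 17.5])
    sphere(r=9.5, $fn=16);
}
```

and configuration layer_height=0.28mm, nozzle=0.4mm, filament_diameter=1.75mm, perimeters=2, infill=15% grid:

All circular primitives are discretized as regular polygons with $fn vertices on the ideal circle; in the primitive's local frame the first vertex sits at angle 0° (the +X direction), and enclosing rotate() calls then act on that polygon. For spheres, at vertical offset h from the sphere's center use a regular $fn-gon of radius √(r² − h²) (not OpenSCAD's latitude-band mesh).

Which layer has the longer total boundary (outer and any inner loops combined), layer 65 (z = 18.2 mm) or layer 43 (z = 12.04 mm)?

layer 65 (z = 18.2 mm)

Layer 65 (z = 18.2): the cone is not intersected at this z (z outside [0, 13]); the sphere at (1, -3.5): section is a regular 16-gon, circumradius = √(r²−h²) = √(9.5²−0.7²) = 9.474 (perimeter = 2·16·9.474·sin(180°/16) = 59.15 mm); Merging all regions: only the r=9.5 sphere at (1, -3.5) is present, so the union is just that shape — boundary = 59.15 mm. So its perimeter = 59.15 mm. Layer 43 (z = 12.04): the cone: at t=0.926 of its height the radius interpolates to r₁+(r₂−r₁)t = 7.369, giving a regular 16-gon of that circumradius (perimeter = 2·16·7.369·sin(180°/16) = 46.01 mm); the r=9.5 sphere at (1, -3.5) contributes a regular 16-gon of circumradius √(9.5²−5.46²) = 7.774 (perimeter = 2·16·7.774·sin(180°/16) = 48.53 mm); Merging all regions: the regions partially overlap (shared area 121.42 mm²), so the edge portions inside another operand are dropped and the merged outline is re-measured after clipping — boundary = 54.72 mm. So its perimeter = 54.72 mm. Layer 65 is larger (59.15 vs 54.72 mm).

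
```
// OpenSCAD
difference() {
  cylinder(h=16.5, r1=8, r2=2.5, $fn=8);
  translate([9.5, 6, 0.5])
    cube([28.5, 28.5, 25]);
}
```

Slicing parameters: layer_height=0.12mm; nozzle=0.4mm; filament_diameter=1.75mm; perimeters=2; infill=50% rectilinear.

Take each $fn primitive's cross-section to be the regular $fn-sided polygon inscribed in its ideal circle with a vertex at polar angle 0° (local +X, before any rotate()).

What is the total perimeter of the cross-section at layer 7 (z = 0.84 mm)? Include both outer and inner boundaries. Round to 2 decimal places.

At z = 0.84 mm: the cone contributes a regular 8-gon of circumradius 7.720 (interpolated between r1=8 and r2=2.5 at t=0.051) (perimeter = 2·8·7.720·sin(180°/8) = 47.27 mm); the cube at (9.5, 6) (footprint 28.5×28.5) is included at this height (perimeter 114.00 mm); After the difference (first − rest): starting from the cone, the 28.5×28.5 cube at (9.5, 6) misses the remaining region (no effect) — boundary = 47.27 mm. Overall, the cross-section is a single solid region. Total boundary length (outer) = 47.27 mm.

47.27 mm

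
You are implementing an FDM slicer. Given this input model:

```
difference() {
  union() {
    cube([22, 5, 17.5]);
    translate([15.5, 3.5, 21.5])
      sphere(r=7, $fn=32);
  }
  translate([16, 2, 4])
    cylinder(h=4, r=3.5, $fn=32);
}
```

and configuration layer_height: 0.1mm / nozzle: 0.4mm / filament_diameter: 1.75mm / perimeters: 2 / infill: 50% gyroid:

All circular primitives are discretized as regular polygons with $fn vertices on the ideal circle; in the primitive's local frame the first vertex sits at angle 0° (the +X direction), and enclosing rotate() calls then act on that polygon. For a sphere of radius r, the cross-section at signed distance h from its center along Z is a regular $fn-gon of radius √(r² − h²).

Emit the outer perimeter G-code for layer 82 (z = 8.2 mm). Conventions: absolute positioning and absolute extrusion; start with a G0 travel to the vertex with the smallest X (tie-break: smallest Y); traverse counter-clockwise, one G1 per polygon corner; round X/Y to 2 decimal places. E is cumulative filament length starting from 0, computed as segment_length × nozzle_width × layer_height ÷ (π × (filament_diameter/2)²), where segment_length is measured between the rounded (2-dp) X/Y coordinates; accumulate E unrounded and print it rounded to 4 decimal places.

At z = 8.2 mm: the cube is present — its section is the full 22×5 rectangle; the sphere at (15.5, 3.5) is not intersected at this z (|z−center|=13.300 > r=7); Combining (union): only the 22×5 cube is present, so the union is just that shape — 1 connected region; the cylinder at (16, 2) does not reach this height (z outside [4, 8]); After the difference (first − rest): none of the subtracted shapes is present at this height, so that combined region is unchanged — 1 connected region. The outline is a single polygon with 4 vertices. Extrusion per mm of travel: 0.4 × 0.1 / (π × 0.875²) = 0.016630. Accumulating E over each segment gives final E = 0.8980.

G0 X0.00 Y0.00 Z8.20
G1 X22.00 Y0.00 E0.3659
G1 X22.00 Y5.00 E0.4490
G1 X0.00 Y5.00 E0.8149
G1 X0.00 Y0.00 E0.8980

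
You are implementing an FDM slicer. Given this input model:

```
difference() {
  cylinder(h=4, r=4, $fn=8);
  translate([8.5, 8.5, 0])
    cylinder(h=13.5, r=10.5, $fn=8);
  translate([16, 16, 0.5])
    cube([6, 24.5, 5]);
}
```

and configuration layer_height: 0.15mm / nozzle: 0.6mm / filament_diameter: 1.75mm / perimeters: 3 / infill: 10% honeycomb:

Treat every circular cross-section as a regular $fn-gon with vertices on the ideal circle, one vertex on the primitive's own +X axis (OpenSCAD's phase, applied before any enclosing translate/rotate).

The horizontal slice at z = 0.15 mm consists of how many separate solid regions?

At z = 0.15 mm: the r=4 cylinder gives a regular 8-gon of circumradius 4 (constant along its height); the r=10.5 cylinder at (8.5, 8.5) contributes a regular 8-gon of circumradius 10.5; the cube at (16, 16) does not reach this height (z outside [0.5, 5.5]); Taking the first minus the rest: starting from the r=4 cylinder, the r=10.5 cylinder at (8.5, 8.5) partially overlaps it — only the 7.40 mm² overlap (of its 311.83 mm²) is removed, clipping the outline — 1 connected region. The result has 1 disconnected region.

1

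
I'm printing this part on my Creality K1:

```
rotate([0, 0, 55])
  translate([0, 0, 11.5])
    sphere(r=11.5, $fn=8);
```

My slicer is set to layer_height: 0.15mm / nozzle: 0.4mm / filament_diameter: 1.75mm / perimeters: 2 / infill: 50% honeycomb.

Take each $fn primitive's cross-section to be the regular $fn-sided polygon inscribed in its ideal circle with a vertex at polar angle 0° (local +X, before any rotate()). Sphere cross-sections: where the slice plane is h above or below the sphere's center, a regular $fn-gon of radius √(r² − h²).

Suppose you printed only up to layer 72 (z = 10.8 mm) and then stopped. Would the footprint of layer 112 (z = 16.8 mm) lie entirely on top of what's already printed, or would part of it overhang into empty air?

entirely on top

Compare the two slices. At z = 10.8: the r=11.5 sphere slices to a regular 8-gon of circumradius 11.479 (√(r²−h²) with h=0.7 from center) (area = (8/2)·11.479²·sin(360°/8) = 372.67 mm²); (whole slice rotated 55° about Z — lengths, areas and connectivity unchanged). At z = 16.8: the r=11.5 sphere contributes a regular 8-gon of circumradius √(11.5²−5.3²) = 10.206 (area = (8/2)·10.206²·sin(360°/8) = 294.61 mm²); (rotated 55° about Z; rotation is an isometry so areas/perimeters/island counts are preserved). Checking containment: the cross-section at z = 16.8 is a subset of the cross-section at z = 10.8.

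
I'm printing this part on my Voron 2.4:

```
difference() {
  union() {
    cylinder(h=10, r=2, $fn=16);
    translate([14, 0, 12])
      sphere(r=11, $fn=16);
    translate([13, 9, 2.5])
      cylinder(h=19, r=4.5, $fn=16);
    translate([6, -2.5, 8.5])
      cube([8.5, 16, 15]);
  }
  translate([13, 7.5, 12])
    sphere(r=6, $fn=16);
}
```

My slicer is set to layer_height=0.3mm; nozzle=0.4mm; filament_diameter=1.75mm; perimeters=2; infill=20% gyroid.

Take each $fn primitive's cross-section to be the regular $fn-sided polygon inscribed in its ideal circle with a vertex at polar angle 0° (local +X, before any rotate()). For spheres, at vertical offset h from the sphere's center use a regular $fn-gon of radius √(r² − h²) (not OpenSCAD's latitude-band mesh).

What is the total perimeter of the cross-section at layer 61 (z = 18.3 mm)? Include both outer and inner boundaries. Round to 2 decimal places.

At z = 18.3 mm: the cylinder is not intersected at this z (z outside [0, 10]); the r=11 sphere at (14, 0) contributes a regular 16-gon of circumradius √(11²−6.3²) = 9.017 (perimeter = 2·16·9.017·sin(180°/16) = 56.29 mm); the r=4.5 cylinder at (13, 9) gives a regular 16-gon of circumradius 4.5 (constant along its height) (perimeter = 2·16·4.500·sin(180°/16) = 28.09 mm); the 8.5×16 cube at (6, -2.5) contributes its full rectangle (perimeter 49.00 mm); Taking the union: the regions partially overlap (shared area 137.48 mm²), so the edge portions inside another operand are dropped and the merged outline is re-measured after clipping — boundary = 67.41 mm; the sphere at (13, 7.5) is absent (|z−center|=6.300 > r=6); Subtracting the remaining from the first: none of the subtracted shapes is present at this height, so the result so far is unchanged — boundary = 67.41 mm. Overall, the cross-section is a single solid region. Total boundary length (outer) = 67.41 mm.

67.41 mm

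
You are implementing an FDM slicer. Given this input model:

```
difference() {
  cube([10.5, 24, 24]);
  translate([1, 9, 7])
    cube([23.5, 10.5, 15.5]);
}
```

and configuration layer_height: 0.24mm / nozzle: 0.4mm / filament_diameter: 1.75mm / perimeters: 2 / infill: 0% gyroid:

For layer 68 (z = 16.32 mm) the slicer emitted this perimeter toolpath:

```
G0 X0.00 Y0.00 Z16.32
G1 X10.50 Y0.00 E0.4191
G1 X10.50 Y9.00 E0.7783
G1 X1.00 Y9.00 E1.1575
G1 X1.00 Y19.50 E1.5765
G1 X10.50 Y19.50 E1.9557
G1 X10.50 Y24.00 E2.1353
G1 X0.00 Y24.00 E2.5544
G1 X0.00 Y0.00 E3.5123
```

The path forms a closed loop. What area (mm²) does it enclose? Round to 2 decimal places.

152.25 mm²

Apply the shoelace formula to the sequence of (X, Y) vertices; enclosed area = 152.25 mm².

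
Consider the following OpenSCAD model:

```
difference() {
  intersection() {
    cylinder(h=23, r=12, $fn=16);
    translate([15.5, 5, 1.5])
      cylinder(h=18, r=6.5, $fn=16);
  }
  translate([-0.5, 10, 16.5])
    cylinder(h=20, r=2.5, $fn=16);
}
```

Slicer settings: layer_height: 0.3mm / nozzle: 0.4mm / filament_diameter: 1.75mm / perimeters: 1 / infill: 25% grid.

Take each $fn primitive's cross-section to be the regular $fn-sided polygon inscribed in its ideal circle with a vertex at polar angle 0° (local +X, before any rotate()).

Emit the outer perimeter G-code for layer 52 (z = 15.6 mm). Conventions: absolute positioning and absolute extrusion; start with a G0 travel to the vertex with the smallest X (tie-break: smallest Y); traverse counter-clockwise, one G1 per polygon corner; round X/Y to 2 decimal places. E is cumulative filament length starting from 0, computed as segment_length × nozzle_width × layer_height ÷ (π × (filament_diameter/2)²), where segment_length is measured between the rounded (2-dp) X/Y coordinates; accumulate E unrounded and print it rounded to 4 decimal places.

G0 X9.00 Y5.00 Z15.60
G1 X9.49 Y2.51 E0.1266
G1 X10.90 Y0.40 E0.2532
G1 X11.94 Y-0.29 E0.3155
G1 X12.00 Y0.00 E0.3303
G1 X11.09 Y4.59 E0.5637
G1 X9.42 Y7.09 E0.7137
G1 X9.00 Y5.00 E0.8201

At z = 15.6 mm: the cylinder: section is a regular 16-gon, circumradius r=12; the r=6.5 cylinder at (15.5, 5) gives a regular 16-gon of circumradius 6.5 (constant along its height); Taking the intersection: the r=6.5 cylinder at (15.5, 5) partially overlaps the r=12 cylinder; clipping to the common part keeps 10.41 mm² — 1 connected region; the cylinder at (-0.5, 10) does not reach this height (z outside [16.5, 36.5]); Taking the first minus the rest: none of the subtracted shapes is present at this height, so the result so far is unchanged — 1 connected region. The outline is a single polygon with 7 vertices. Extrusion per mm of travel: 0.4 × 0.3 / (π × 0.875²) = 0.049890. Accumulating E over each segment gives final E = 0.8201.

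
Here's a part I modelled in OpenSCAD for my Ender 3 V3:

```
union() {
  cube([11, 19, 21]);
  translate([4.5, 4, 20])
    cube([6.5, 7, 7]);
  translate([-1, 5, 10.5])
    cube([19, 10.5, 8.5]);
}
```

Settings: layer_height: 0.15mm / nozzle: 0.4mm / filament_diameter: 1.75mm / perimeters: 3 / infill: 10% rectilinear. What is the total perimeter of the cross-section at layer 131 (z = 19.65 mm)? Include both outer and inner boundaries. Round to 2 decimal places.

60.00 mm

At z = 19.65 mm: the 11×19 cube contributes its full rectangle (perimeter 60.00 mm); the cube at (4.5, 4) is absent (z outside [20, 27]); the cube at (-1, 5) is absent (z outside [10.5, 19]); Combining (union): only the 11×19 cube is present, so the union is just that shape — boundary = 60.00 mm. Overall, the cross-section is a single solid region. Total boundary length (outer) = 60.00 mm.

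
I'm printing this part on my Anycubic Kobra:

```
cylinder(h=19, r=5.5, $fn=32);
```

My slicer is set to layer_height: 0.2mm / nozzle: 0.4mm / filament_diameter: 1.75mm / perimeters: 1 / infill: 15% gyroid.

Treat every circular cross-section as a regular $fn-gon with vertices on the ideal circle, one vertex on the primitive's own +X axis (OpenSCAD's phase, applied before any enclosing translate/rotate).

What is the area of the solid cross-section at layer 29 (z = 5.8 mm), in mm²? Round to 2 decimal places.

94.42 mm²

At z = 5.8 mm: the r=5.5 cylinder contributes a regular 32-gon of circumradius 5.5 (area = (32/2)·5.500²·sin(360°/32) = 94.42 mm²). Overall, the cross-section is a single solid region. Net area = 94.42 mm².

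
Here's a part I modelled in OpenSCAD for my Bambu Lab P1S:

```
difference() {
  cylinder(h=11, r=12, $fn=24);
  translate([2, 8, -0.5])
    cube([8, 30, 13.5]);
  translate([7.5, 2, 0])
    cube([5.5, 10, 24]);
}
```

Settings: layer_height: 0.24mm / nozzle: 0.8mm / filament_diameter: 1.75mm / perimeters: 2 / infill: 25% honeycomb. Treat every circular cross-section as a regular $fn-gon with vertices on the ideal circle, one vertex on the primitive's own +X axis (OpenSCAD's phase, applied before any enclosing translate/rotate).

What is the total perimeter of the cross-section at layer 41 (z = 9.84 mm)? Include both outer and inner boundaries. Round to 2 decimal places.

79.90 mm

At z = 9.84 mm: the r=12 cylinder contributes a regular 24-gon of circumradius 12 (perimeter = 2·24·12.000·sin(180°/24) = 75.18 mm); the cube at (2, 8) is present — its section is the full 8×30 rectangle (perimeter 76.00 mm); the cube at (7.5, 2) is present — its section is the full 5.5×10 rectangle (perimeter 31.00 mm); Subtracting the remaining from the first: starting from the r=12 cylinder, the 8×30 cube at (2, 8) partially overlaps it — only the 16.38 mm² overlap (of its 240.00 mm²) is removed, clipping the outline; the 5.5×10 cube at (7.5, 2) partially overlaps it — only the 18.96 mm² overlap (of its 55.00 mm²) is removed, clipping the outline — boundary = 79.90 mm. Overall, the cross-section is a single solid region. Total boundary length (outer) = 79.90 mm.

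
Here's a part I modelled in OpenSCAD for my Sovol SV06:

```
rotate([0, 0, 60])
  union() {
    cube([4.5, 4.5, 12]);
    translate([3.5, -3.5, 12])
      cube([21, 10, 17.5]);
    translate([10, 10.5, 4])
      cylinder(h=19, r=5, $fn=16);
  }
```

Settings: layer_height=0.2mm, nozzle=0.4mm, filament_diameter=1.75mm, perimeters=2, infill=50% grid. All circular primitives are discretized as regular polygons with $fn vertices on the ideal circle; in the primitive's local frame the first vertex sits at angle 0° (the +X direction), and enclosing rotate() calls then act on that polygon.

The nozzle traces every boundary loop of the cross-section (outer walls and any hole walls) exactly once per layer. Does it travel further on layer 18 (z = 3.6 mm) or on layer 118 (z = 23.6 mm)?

Layer 18 (z = 3.6): the 4.5×4.5 cube contributes its full rectangle (perimeter 18.00 mm); the cube at (3.5, -3.5) is not intersected at this z (z outside [12, 29.5]); the cylinder at (10, 10.5) does not reach this height (z outside [4, 23]); Taking the union: only the 4.5×4.5 cube is present, so the union is just that shape — boundary = 18.00 mm; (rotated 60° about Z; rotation is an isometry so areas/perimeters/island counts are preserved). So its perimeter = 18.00 mm. Layer 118 (z = 23.6): the cube is absent (z outside [0, 12]); the 21×10 cube at (3.5, -3.5) contributes its full rectangle (perimeter 62.00 mm); the cylinder at (10, 10.5) is not intersected at this z (z outside [4, 23]); Taking the union: only the 21×10 cube at (3.5, -3.5) is present, so the union is just that shape — boundary = 62.00 mm; (rotated 60° about Z; rotation is an isometry so areas/perimeters/island counts are preserved). So its perimeter = 62.00 mm. Layer 118 is larger (62.00 vs 18.00 mm).

layer 118 (z = 23.6 mm)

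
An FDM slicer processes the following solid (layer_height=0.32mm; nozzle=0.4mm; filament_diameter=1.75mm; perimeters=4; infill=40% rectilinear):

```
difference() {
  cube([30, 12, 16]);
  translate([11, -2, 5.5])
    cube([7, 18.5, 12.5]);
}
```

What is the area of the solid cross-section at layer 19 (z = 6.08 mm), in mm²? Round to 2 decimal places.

276.00 mm²

At z = 6.08 mm: the cube is present — its section is the full 30×12 rectangle (area 360.00 mm²); the cube at (11, -2) (footprint 7×18.5) is included at this height (area 129.50 mm²); After the difference (first − rest): starting from the 30×12 cube (360.00 mm²), the 7×18.5 cube at (11, -2) partially overlaps it — only the 84.00 mm² overlap (of its 129.50 mm²) is removed, clipping the outline — area = 276.00 mm². Overall, the cross-section has 2 separate islands. Net area = 276.00 mm².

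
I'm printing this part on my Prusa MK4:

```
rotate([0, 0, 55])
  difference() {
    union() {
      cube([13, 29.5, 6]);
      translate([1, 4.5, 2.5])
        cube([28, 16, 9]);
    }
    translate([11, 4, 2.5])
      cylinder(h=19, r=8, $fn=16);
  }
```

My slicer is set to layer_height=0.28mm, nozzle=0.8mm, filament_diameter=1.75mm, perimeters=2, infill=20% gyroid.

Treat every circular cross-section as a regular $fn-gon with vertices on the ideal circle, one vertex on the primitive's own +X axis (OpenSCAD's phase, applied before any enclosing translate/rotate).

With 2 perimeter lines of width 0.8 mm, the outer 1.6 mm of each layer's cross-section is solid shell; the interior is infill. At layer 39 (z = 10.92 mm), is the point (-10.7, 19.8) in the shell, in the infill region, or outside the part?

At z = 10.92 mm: the cube does not reach this height (z outside [0, 6]); the cube at (1, 4.5) (footprint 28×16) is included at this height; Combining (union): only the 28×16 cube at (1, 4.5) is present, so the union is just that shape — 1 connected region; the cylinder at (11, 4): section is a regular 16-gon, circumradius r=8; Subtracting the remaining from the first: starting from that combined region, the r=8 cylinder at (11, 4) partially overlaps it — only the 90.02 mm² overlap (of its 195.93 mm²) is removed, clipping the outline — 1 connected region; (whole slice rotated 55° about Z — lengths, areas and connectivity unchanged). Overall, the cross-section is a single solid region. Undo the 55° rotation: the query point maps to (10.082, 20.122) in the un-rotated model frame. The nearest boundary edge runs (1.00, 20.50)→(29.00, 20.50); distance from the point to it = 0.38 mm. The point is inside the cross-section, 0.38 mm from the nearest boundary — within the 1.6 mm shell band (2 × 0.8).

shell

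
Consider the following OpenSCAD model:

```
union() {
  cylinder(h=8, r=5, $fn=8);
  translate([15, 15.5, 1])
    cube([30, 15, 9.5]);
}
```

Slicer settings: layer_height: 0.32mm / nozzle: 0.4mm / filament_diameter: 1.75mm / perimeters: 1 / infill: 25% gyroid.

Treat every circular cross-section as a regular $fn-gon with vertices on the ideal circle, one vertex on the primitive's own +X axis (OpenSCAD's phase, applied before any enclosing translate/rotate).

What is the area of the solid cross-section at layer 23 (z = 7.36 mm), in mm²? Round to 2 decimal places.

520.71 mm²

At z = 7.36 mm: the r=5 cylinder contributes a regular 8-gon of circumradius 5 (area = (8/2)·5.000²·sin(360°/8) = 70.71 mm²); the cube at (15, 15.5) (footprint 30×15) is included at this height (area 450.00 mm²); Taking the union: the 2 present regions are separate (no shared area or edge), so areas and boundary lengths simply add and each stays a separate island — area = 520.71 mm². Overall, the cross-section has 2 separate islands. Net area = 520.71 mm².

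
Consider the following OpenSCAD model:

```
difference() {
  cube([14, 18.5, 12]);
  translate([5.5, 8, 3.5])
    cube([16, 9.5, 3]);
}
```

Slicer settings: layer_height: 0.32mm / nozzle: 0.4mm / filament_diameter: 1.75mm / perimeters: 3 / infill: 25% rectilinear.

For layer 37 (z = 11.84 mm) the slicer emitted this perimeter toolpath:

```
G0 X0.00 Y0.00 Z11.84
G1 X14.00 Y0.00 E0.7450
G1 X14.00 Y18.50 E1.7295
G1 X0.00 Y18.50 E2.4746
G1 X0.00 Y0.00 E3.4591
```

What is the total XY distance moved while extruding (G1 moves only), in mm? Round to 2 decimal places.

Sum the Euclidean lengths of each G1 segment: total = 65.00 mm.

65.00 mm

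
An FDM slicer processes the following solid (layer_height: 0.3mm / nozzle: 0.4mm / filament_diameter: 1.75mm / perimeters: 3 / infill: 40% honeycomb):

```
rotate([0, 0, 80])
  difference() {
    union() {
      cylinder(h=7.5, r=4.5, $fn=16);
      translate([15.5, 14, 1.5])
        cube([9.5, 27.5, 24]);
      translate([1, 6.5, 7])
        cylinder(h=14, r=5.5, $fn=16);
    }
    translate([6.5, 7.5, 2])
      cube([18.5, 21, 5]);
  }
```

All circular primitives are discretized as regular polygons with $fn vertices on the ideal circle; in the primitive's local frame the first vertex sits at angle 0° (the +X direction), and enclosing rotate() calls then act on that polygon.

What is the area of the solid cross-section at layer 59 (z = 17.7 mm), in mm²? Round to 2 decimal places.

353.86 mm²

At z = 17.7 mm: the cylinder is absent (z outside [0, 7.5]); the 9.5×27.5 cube at (15.5, 14) contributes its full rectangle (area 261.25 mm²); the r=5.5 cylinder at (1, 6.5) contributes a regular 16-gon of circumradius 5.5 (area = (16/2)·5.500²·sin(360°/16) = 92.61 mm²); Combining (union): the 2 present regions are separate (no shared area or edge), so areas and boundary lengths simply add and each stays a separate island — area = 353.86 mm²; the cube at (6.5, 7.5) is absent (z outside [2, 7]); Subtracting the remaining from the first: none of the subtracted shapes is present at this height, so the result so far is unchanged — area = 353.86 mm²; (rotated 80° about Z; rotation is an isometry so areas/perimeters/island counts are preserved). Overall, the cross-section has 2 separate islands. Net area = 353.86 mm².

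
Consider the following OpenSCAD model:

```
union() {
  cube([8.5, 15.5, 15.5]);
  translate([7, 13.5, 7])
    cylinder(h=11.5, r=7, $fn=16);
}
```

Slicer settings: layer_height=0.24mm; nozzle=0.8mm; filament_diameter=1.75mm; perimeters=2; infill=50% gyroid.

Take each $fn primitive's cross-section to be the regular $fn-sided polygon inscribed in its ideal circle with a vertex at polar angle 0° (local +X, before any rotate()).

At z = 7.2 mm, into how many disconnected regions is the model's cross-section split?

1

At z = 7.2 mm: the cube (footprint 8.5×15.5) is included at this height; the cylinder at (7, 13.5): section is a regular 16-gon, circumradius r=7; Combining (union): the regions partially overlap (shared area 64.38 mm²), so overlapping operands fuse into one piece — 1 connected region. The result has 1 disconnected region.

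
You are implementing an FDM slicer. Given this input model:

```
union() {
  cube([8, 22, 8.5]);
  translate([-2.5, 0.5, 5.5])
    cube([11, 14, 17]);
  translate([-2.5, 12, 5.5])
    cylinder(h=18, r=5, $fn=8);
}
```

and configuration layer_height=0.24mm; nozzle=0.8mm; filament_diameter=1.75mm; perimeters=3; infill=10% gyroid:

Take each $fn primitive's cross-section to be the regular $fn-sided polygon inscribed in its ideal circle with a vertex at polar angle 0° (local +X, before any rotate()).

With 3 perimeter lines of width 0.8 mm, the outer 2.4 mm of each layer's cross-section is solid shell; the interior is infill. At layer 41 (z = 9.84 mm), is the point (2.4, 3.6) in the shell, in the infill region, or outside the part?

infill

At z = 9.84 mm: the cube does not reach this height (z outside [0, 8.5]); the 11×14 cube at (-2.5, 0.5) contributes its full rectangle; the cylinder at (-2.5, 12): section is a regular 8-gon, circumradius r=5; Taking the union: the regions partially overlap (shared area 28.88 mm²), so overlapping operands fuse into one piece — 1 connected region. Overall, the cross-section is a single solid region. The nearest boundary edge runs (8.50, 0.50)→(-2.50, 0.50); distance from the point to it = 3.10 mm. The point is inside the cross-section and 3.10 mm from the nearest boundary — more than the 2.4 mm shell width (3 × 0.8), so it's in the infill interior.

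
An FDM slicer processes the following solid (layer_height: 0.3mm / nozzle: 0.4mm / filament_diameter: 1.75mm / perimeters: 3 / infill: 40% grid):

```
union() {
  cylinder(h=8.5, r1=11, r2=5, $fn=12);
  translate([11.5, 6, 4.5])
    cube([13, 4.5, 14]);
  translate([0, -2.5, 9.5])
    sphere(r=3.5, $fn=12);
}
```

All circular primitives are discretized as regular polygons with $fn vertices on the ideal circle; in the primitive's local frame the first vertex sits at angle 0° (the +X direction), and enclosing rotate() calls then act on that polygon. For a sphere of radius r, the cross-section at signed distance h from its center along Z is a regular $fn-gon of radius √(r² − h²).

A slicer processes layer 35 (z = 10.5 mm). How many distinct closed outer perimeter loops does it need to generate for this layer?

2

At z = 10.5 mm: the cone does not reach this height (z outside [0, 8.5]); the 13×4.5 cube at (11.5, 6) contributes its full rectangle; the r=3.5 sphere at (0, -2.5) contributes a regular 12-gon of circumradius √(3.5²−1²) = 3.354; Merging all regions: the 2 present regions are separate (no shared area or edge), so areas and boundary lengths simply add and each stays a separate island — 2 connected regions. The result has 2 disconnected regions.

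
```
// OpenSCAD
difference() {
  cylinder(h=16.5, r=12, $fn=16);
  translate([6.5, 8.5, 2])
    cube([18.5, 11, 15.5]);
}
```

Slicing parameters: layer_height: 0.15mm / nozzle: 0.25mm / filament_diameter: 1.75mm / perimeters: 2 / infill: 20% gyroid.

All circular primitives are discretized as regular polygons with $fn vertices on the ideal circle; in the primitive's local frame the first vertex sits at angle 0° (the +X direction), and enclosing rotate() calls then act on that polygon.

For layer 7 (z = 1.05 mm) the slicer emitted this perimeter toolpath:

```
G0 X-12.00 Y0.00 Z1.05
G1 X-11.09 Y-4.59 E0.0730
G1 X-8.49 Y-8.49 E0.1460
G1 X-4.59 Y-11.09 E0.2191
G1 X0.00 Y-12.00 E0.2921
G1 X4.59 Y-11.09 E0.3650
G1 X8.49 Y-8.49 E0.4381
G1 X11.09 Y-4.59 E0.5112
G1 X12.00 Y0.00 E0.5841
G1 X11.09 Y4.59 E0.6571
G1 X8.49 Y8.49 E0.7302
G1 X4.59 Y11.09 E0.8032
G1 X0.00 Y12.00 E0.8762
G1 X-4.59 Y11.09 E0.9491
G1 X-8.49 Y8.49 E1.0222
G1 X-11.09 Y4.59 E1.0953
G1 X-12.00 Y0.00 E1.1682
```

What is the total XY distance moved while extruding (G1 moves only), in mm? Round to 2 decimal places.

74.93 mm

Sum the Euclidean lengths of each G1 segment: total = 74.93 mm.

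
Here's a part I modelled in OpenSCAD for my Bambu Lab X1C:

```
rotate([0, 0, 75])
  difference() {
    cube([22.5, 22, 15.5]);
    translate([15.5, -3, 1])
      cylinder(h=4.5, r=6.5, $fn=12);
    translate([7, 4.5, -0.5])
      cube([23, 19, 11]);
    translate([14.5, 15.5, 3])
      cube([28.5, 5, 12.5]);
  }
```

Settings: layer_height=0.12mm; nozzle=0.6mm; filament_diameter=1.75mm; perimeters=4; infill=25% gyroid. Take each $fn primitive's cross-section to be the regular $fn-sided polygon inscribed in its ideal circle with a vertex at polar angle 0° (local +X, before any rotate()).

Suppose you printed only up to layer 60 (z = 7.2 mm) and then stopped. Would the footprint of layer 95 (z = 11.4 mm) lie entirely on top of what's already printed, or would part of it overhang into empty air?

part overhangs

Compare the two slices. At z = 7.2: the 22.5×22 cube contributes its full rectangle (area 495.00 mm²); the cylinder at (15.5, -3) does not reach this height (z outside [1, 5.5]); the cube at (7, 4.5) is present — its section is the full 23×19 rectangle (area 437.00 mm²); the cube at (14.5, 15.5) is present — its section is the full 28.5×5 rectangle (area 142.50 mm²); Subtracting the remaining from the first: starting from the 22.5×22 cube (495.00 mm²), the 23×19 cube at (7, 4.5) partially overlaps it — only the 271.25 mm² overlap (of its 437.00 mm²) is removed, clipping the outline; the 28.5×5 cube at (14.5, 15.5) misses the remaining region (no effect) — area = 223.75 mm²; (rotated 75° about Z; rotation is an isometry so areas/perimeters/island counts are preserved). At z = 11.4: the cube is present — its section is the full 22.5×22 rectangle (area 495.00 mm²); the cylinder at (15.5, -3) does not reach this height (z outside [1, 5.5]); the cube at (7, 4.5) is not intersected at this z (z outside [-0.5, 10.5]); the 28.5×5 cube at (14.5, 15.5) contributes its full rectangle (area 142.50 mm²); Subtracting the remaining from the first: starting from the 22.5×22 cube (495.00 mm²), the 28.5×5 cube at (14.5, 15.5) partially overlaps it — only the 40.00 mm² overlap (of its 142.50 mm²) is removed, clipping the outline — area = 455.00 mm²; (rotated 75° about Z; rotation is an isometry so areas/perimeters/island counts are preserved). Checking containment: at z = 11.4 the cross-section extends beyond the z = 7.2 cross-section by about 231.25 mm².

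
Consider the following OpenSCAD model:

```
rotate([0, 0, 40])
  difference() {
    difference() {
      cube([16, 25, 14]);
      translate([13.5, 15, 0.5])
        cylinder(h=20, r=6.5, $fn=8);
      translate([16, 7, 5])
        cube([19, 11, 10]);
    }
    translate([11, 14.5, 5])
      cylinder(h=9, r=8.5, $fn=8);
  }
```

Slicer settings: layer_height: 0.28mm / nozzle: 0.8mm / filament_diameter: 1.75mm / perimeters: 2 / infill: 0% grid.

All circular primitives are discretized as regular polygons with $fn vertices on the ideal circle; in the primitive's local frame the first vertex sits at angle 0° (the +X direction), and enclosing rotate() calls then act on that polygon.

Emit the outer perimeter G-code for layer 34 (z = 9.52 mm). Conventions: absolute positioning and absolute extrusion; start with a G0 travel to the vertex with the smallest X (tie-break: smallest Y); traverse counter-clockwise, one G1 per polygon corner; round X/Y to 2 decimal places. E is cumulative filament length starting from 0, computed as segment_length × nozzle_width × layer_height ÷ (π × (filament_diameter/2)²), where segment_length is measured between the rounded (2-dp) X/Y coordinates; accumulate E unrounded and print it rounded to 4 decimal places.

At z = 9.52 mm: the cube (footprint 16×25) is included at this height; the r=6.5 cylinder at (13.5, 15) gives a regular 8-gon of circumradius 6.5 (constant along its height); the 19×11 cube at (16, 7) contributes its full rectangle; Taking the first minus the rest: starting from the 16×25 cube, the r=6.5 cylinder at (13.5, 15) partially overlaps it — only the 89.66 mm² overlap (of its 119.50 mm²) is removed, clipping the outline; the 19×11 cube at (16, 7) misses the remaining region (no effect) — 1 connected region; the r=8.5 cylinder at (11, 14.5) gives a regular 8-gon of circumradius 8.5 (constant along its height); After the difference (first − rest): starting from that combined region, the r=8.5 cylinder at (11, 14.5) partially overlaps it — only the 87.16 mm² overlap (of its 204.35 mm²) is removed, clipping the outline — 1 connected region; (whole slice rotated 40° about Z — lengths, areas and connectivity unchanged). The outline is a single polygon with 11 vertices. Extrusion per mm of travel: 0.8 × 0.28 / (π × 0.875²) = 0.093128. Accumulating E over each segment gives final E = 9.8717.

G0 X-16.07 Y19.15 Z9.52
G1 X0.00 Y0.00 E2.3281
G1 X12.26 Y10.28 E3.8182
G1 X7.07 Y16.47 E4.5704
G1 X4.57 Y11.67 E5.0745
G1 X-1.63 Y9.71 E5.6800
G1 X-7.41 Y12.71 E6.2865
G1 X-9.36 Y18.92 E6.8927
G1 X-6.36 Y24.69 E7.4983
G1 X-1.20 Y26.32 E8.0022
G1 X-3.81 Y29.44 E8.3811
G1 X-16.07 Y19.15 E9.8717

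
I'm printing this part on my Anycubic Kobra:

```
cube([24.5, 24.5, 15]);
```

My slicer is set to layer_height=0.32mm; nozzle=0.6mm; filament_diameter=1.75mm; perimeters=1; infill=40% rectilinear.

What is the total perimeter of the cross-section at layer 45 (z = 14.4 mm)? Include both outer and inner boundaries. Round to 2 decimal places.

At z = 14.4 mm: the cube is present — its section is the full 24.5×24.5 rectangle (perimeter 98.00 mm). Overall, the cross-section is a single solid region. Total boundary length (outer) = 98.00 mm.

98.00 mm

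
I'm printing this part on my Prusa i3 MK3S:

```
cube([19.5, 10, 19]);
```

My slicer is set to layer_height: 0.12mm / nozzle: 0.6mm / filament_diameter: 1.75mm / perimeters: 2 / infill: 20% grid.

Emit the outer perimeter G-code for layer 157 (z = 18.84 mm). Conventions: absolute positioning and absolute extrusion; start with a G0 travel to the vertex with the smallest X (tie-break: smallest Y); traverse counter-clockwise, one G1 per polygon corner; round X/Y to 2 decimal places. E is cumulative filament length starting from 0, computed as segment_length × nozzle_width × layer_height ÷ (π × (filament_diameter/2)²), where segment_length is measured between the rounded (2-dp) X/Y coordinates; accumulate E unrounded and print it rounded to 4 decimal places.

At z = 18.84 mm: the 19.5×10 cube contributes its full rectangle. The outline is a single polygon with 4 vertices. Extrusion per mm of travel: 0.6 × 0.12 / (π × 0.875²) = 0.029934. Accumulating E over each segment gives final E = 1.7661.

G0 X0.00 Y0.00 Z18.84
G1 X19.50 Y0.00 E0.5837
G1 X19.50 Y10.00 E0.8831
G1 X0.00 Y10.00 E1.4668
G1 X0.00 Y0.00 E1.7661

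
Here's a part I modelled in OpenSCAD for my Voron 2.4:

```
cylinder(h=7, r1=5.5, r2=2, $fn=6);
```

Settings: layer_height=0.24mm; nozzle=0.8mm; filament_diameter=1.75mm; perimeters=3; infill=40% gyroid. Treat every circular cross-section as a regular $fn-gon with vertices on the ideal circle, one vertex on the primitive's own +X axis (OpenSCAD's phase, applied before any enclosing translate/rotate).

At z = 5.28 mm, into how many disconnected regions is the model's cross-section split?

1

At z = 5.28 mm: the cone contributes a regular 6-gon of circumradius 2.860 (interpolated between r1=5.5 and r2=2 at t=0.754). The result has 1 disconnected region.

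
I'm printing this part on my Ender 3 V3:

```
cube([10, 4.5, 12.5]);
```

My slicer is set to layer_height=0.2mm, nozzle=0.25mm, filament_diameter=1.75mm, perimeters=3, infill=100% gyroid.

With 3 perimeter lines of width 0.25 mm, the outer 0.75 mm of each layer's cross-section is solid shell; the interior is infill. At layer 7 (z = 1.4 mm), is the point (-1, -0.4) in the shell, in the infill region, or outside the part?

outside

At z = 1.4 mm: the cube is present — its section is the full 10×4.5 rectangle. Overall, the cross-section is a single solid region. The nearest boundary edge runs (0.00, 0.00)→(10.00, 0.00); distance from the point to it = 1.08 mm. The point is not inside any of the regions above, so it lies outside the cross-section (1.08 mm from the nearest boundary).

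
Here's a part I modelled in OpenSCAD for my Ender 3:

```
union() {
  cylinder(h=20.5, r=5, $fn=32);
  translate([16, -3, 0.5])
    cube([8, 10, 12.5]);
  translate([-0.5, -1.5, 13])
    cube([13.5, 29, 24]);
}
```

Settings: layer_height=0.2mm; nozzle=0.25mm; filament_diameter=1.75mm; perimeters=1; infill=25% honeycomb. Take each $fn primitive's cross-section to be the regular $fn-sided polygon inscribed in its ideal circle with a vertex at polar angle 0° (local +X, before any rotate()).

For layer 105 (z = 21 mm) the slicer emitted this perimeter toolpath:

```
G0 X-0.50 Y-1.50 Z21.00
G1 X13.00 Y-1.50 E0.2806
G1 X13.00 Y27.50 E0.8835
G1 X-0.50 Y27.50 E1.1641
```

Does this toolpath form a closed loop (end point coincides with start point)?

Start point (G0): (-0.50, -1.50). End point (last G1): the path does not return to the start — open.

no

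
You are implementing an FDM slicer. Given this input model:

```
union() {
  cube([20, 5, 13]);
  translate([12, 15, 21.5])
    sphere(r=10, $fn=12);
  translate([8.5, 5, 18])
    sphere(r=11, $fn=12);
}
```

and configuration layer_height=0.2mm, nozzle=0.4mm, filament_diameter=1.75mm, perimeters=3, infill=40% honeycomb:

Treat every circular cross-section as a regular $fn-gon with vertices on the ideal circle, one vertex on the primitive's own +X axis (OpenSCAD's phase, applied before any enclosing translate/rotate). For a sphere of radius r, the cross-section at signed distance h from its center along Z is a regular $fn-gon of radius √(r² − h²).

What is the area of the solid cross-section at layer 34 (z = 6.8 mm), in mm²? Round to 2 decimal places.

At z = 6.8 mm: the cube (footprint 20×5) is included at this height (area 100.00 mm²); the sphere at (12, 15) is absent (|z−center|=14.700 > r=10); the sphere at (8.5, 5) does not reach this height (|z−center|=11.200 > r=11); Taking the union: only the 20×5 cube is present, so the union is just that shape — area = 100.00 mm². Overall, the cross-section is a single solid region. Net area = 100.00 mm².

100.00 mm²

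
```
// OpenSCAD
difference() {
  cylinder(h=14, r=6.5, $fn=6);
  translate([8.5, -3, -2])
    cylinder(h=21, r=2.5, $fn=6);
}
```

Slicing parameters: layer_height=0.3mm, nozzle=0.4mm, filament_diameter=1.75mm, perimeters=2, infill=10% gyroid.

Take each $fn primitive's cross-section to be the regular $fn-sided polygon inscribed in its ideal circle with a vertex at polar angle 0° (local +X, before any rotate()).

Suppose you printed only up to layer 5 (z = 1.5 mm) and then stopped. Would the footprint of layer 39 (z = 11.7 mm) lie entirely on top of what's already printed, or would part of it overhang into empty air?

entirely on top

Compare the two slices. At z = 1.5: the r=6.5 cylinder gives a regular 6-gon of circumradius 6.5 (constant along its height) (area = (6/2)·6.500²·sin(360°/6) = 109.77 mm²); the r=2.5 cylinder at (8.5, -3) contributes a regular 6-gon of circumradius 2.5 (area = (6/2)·2.500²·sin(360°/6) = 16.24 mm²); Subtracting the remaining from the first: starting from the r=6.5 cylinder (109.77 mm²), the r=2.5 cylinder at (8.5, -3) misses the remaining region (no effect) — area = 109.77 mm². At z = 11.7: the cylinder: section is a regular 6-gon, circumradius r=6.5 (area = (6/2)·6.500²·sin(360°/6) = 109.77 mm²); the r=2.5 cylinder at (8.5, -3) gives a regular 6-gon of circumradius 2.5 (constant along its height) (area = (6/2)·2.500²·sin(360°/6) = 16.24 mm²); Taking the first minus the rest: starting from the r=6.5 cylinder (109.77 mm²), the r=2.5 cylinder at (8.5, -3) misses the remaining region (no effect) — area = 109.77 mm². Checking containment: the cross-section at z = 11.7 is a subset of the cross-section at z = 1.5.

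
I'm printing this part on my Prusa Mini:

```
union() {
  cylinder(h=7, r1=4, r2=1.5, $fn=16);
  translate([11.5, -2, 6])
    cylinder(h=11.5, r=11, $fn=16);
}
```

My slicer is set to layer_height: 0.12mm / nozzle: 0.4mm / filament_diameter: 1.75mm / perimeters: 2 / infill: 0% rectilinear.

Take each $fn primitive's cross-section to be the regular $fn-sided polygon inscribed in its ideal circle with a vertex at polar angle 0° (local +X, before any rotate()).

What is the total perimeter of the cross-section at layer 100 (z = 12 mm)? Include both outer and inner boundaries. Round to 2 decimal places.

68.67 mm

At z = 12 mm: the cone is not intersected at this z (z outside [0, 7]); the r=11 cylinder at (11.5, -2) gives a regular 16-gon of circumradius 11 (constant along its height) (perimeter = 2·16·11.000·sin(180°/16) = 68.67 mm); Taking the union: only the r=11 cylinder at (11.5, -2) is present, so the union is just that shape — boundary = 68.67 mm. Overall, the cross-section is a single solid region. Total boundary length (outer) = 68.67 mm.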